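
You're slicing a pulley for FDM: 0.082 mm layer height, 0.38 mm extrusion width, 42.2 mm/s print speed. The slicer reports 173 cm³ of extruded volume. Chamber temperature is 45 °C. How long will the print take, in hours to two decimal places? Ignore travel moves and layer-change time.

Extrusion cross-section: 0.082 × 0.38 → 0.03116 mm².
Toolpath length = 173 cm³ / 0.03116 mm² = 173000 / 0.03116 = 5551989.7 mm.
Time extruding = 5551989.7 / 42.2, so 131563.7 s.
That's 131563.7 s → 36.55 hours.

36.55 hours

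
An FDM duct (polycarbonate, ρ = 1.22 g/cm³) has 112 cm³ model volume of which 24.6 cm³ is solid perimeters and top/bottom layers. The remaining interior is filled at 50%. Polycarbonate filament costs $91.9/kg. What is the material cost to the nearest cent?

$7.66

Infill region = 112 − 24.6, so 87.4 cm³.
Infill volume = 0.50 × 87.4, so 43.7 cm³.
Total printed volume: 24.6 + 43.7 → 68.3 cm³.
Mass: 68.3 × 1.22 → 83.326 g.
At $91.9/kg: 83.326/1000 × 91.9 = $7.66.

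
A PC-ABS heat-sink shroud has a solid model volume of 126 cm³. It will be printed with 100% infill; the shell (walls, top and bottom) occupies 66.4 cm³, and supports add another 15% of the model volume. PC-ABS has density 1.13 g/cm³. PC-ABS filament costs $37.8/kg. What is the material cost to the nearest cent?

$6.19

Interior volume = 126 − 66.4, so 59.6 cm³.
Infill volume: 1.00 × 59.6 → 59.6 cm³.
Support = 0.15 × 126 = 18.9 cm³.
Total extruded: 66.4 + 59.6 + 18.9 → 144.9 cm³.
Mass = 144.9 × 1.13 = 163.737 g.
At $37.8/kg: 163.737/1000 × 37.8 = $6.19.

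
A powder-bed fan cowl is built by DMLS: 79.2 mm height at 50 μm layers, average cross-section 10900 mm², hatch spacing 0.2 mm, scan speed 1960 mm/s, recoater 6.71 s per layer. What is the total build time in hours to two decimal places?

Layers = ⌈79.2/0.05⌉ = 1584.
Scan path per layer = 10900 / 0.2 = 54500 mm.
Laser time per layer = 54500 / 1960, so 27.8061 s.
Time per layer = 27.8061 + 6.71, so 34.5161 s.
Total: 1584 × 34.5161 s = 54673.5024 s → 15.19 hours.

15.19 hours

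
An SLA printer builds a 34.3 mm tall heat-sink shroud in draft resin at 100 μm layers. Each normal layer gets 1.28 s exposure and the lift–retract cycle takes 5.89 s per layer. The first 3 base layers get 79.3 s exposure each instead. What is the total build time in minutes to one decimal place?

Layer count = ceil(34.3 / 0.1) = 343.
Bottom layers: 3 × (79.3 + 5.89) → 255.57 s.
Regular layers = 340 × (1.28 + 5.89) = 2437.8 s.
Total = 255.57 + 2437.8 = 2693.37 s = 44.9 minutes.

44.9 minutes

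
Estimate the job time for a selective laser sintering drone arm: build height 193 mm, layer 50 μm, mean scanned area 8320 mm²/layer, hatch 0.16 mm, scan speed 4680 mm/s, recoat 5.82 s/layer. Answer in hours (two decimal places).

18.15 hours

Number of layers: 193 / 0.05 → 3860 (rounded up).
Per-layer scan distance = 8320 / 0.16 = 52000 mm.
Per-layer scan time = 52000 / 4680, so 11.1111 s.
Layer cycle = 11.1111 + 5.82 = 16.9311 s.
Build time = 3860 × 16.9311 = 65354.046 s = 18.15 hours.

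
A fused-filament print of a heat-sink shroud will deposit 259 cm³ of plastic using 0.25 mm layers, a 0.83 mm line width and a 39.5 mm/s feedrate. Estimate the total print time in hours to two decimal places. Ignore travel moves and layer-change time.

Extrusion cross-section: 0.25 × 0.83 → 0.2075 mm².
Toolpath length = 259 cm³ / 0.2075 mm² = 259000 / 0.2075 = 1248192.8 mm.
Time extruding: 1248192.8 / 39.5 → 31599.8 s.
Converting: 31599.8 s = 8.78 hours.

8.78 hours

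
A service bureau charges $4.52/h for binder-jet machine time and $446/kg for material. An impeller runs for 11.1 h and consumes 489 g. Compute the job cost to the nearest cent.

Machine cost: 4.52 × 11.1 → $50.172.
Material charge = 446 × 489/1000 = $218.094.
Total = 50.172 + 218.094 = 268.266 ≈ $268.27.

$268.27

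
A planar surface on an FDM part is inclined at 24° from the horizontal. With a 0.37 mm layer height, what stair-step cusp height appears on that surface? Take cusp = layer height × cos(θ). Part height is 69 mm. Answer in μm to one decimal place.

cos(24°) = 0.9135, so cusp = 0.37 × 0.9135 = 0.337995 mm → 338.0 μm.

338.0 μm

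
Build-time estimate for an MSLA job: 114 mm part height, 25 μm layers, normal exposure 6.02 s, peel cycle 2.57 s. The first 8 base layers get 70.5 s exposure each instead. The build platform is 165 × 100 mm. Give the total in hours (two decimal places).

11.02 hours

Number of layers: 114 / 0.025 → 4560 (rounded up).
Burn-in layers: 8 × (70.5 + 2.57) → 584.56 s.
Remaining layers = 4552 × (6.02 + 2.57), so 39101.68 s.
Sum: 584.56 + 39101.68 = 39686.24 s → 11.02 hours.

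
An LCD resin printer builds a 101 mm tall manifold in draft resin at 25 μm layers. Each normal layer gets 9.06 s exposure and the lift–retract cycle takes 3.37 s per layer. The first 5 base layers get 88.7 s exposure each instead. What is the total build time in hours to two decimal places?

Layer count = ceil(101 / 0.025) = 4040.
Bottom layers: 5 × (88.7 + 3.37) → 460.35 s.
Regular layers = 4035 × (9.06 + 3.37), so 50155.05 s.
Sum: 460.35 + 50155.05 = 50615.4 s → 14.06 hours.

14.06 hours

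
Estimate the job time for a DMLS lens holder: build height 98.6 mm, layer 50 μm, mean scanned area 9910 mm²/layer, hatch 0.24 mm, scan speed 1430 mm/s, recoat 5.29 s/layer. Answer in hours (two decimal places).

Number of layers: 98.6 / 0.05 → 1972 (rounded up).
Scan path per layer: 9910 / 0.24 → 41291.7 mm.
Scan time per layer = 41291.7 / 1430, so 28.8753 s.
Per-layer time = 28.8753 + 5.29, so 34.1653 s.
Build time = 1972 × 34.1653 = 67373.9716 s = 18.71 hours.

18.71 hours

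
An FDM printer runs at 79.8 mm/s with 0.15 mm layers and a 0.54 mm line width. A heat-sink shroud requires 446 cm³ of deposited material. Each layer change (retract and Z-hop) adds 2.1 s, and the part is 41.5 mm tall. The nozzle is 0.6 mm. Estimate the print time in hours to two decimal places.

19.33 hours

Line area = 0.15 × 0.54 = 0.081 mm².
Path length: 446000 mm³ / 0.081 mm² → 5506172.8 mm.
Extrusion time = 5506172.8 / 79.8 = 68999.7 s.
Layers = ⌈41.5/0.15⌉ = 277.
Z-hop total = 277 × 2.1 = 581.7 s.
Altogether 68999.7 + 581.7 = 69581.4 s, i.e. 19.33 hours.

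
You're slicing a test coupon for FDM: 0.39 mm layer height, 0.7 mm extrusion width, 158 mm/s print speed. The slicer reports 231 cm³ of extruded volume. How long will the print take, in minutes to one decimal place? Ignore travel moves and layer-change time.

Bead cross-section = 0.39 × 0.7, so 0.273 mm².
Path length: 231000 mm³ / 0.273 mm² → 846153.8 mm.
Time extruding: 846153.8 / 158 → 5355.4 s.
That's 5355.4 s → 89.3 minutes.

89.3 minutes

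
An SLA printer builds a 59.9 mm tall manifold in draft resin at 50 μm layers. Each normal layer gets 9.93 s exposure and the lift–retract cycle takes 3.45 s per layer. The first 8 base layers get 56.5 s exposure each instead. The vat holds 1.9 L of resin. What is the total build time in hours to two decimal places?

Layers = ⌈59.9/0.05⌉ = 1198.
Bottom layers: 8 × (56.5 + 3.45) → 479.6 s.
Normal layers = 1190 × (9.93 + 3.45), so 15922.2 s.
Total = 479.6 + 15922.2 = 16401.8 s = 4.56 hours.

4.56 hours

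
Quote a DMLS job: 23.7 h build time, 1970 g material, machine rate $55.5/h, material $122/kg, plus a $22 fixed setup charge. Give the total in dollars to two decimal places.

$1577.69

Time charge: 55.5 × 23.7 → $1315.35.
Feedstock cost = 122 × 1970/1000, so $240.34.
Adding setup: 1315.35 + 240.34 + 22 → $1577.69.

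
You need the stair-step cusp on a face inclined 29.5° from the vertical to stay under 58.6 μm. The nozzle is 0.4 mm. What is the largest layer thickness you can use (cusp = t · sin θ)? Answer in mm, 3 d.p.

t = h_c / sin θ = 0.0586 / 0.4924 = 0.119 mm.

0.119 mm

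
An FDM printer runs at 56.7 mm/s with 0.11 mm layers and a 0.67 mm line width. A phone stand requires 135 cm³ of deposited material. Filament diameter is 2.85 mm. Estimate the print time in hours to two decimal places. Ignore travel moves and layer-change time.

Line area = 0.11 × 0.67 = 0.0737 mm².
Toolpath length = 135 cm³ / 0.0737 mm² = 135000 / 0.0737 = 1831750.3 mm.
Time extruding = 1831750.3 / 56.7, so 32306 s.
That's 32306 s → 8.97 hours.

8.97 hours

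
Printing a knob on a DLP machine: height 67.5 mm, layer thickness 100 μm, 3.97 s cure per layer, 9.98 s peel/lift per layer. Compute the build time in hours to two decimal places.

2.62 hours

Layer count = ceil(67.5 / 0.1) = 675.
Cycle time = 3.97 + 9.98 = 13.95 s.
Total = 675 × 13.95 = 9416.25 s = 2.62 hours.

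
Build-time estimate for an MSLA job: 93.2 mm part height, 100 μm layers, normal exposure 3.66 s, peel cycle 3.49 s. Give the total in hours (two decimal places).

1.85 hours

Layers = ⌈93.2/0.1⌉ = 932.
Per-layer time: 3.66 + 3.49 → 7.15 s.
Build time: 932 × 7.15 s = 6663.8 s, i.e. 1.85 hours.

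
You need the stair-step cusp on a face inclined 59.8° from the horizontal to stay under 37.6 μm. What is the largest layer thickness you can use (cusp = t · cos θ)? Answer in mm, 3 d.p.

cos(59.8°) = 0.5030; t_max = 0.0376/0.5030 = 0.075 mm.

0.075 mm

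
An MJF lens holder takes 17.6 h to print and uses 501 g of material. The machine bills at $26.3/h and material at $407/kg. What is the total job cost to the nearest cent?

$666.79

Time charge: 26.3 × 17.6 → $462.88.
Feedstock cost = 407 × 501/1000, so $203.907.
Job cost: 462.88 + 203.907 = 666.787 ≈ $666.79.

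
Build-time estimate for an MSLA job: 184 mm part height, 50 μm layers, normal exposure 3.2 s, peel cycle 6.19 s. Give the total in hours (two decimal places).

Layer count = ceil(184 / 0.05) = 3680.
Each layer takes = 3.2 + 6.19 = 9.39 s.
Total = 3680 × 9.39 = 34555.2 s = 9.60 hours.

9.60 hours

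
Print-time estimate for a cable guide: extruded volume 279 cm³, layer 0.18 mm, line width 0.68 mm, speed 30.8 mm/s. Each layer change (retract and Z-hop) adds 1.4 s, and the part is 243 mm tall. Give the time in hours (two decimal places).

Line area = 0.18 × 0.68 = 0.1224 mm².
Path length: 279000 mm³ / 0.1224 mm² → 2279411.8 mm.
Extrusion time: 2279411.8 / 30.8 → 74006.9 s.
Number of layers: 243 / 0.18 → 1350 (rounded up).
Z-hop total = 1350 × 1.4, so 1890 s.
Total = 74006.9 + 1890 = 75896.9 s = 21.08 hours.

21.08 hours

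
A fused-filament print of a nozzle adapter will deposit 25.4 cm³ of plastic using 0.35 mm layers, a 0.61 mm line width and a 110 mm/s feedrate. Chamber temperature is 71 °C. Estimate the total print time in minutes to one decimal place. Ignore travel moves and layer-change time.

18.0 minutes

Bead cross-section: 0.35 × 0.61 → 0.2135 mm².
Path length: 25400 mm³ / 0.2135 mm² → 118969.6 mm.
Extrusion time = 118969.6 / 110 = 1081.5 s.
1081.5 s = 18.0 minutes.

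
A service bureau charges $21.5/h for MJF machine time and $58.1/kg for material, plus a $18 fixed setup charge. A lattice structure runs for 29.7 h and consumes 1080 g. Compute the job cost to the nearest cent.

$719.30

Machine cost = 21.5 × 29.7 = $638.55.
Material charge = 58.1 × 1080/1000, so $62.748.
Total = 638.55 + 62.748 + 18 = 719.298 ≈ $719.30.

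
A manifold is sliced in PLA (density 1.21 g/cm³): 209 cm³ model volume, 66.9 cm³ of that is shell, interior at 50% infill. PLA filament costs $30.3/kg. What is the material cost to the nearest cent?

Interior volume = 209 − 66.9 = 142.1 cm³.
Deposited infill: 0.50 × 142.1 → 71.05 cm³.
Deposited volume = 66.9 + 71.05 = 137.95 cm³.
Mass = 137.95 × 1.21 = 166.9195 g.
Cost = 166.9195 g / 1000 × $30.3/kg = $5.06.

$5.06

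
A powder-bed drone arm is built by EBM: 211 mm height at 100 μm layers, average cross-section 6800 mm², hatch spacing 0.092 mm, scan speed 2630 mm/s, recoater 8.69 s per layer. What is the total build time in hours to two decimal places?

Number of layers: 211 / 0.1 → 2110 (rounded up).
Scan path per layer: 6800 / 0.092 → 73913 mm.
Scan time per layer = 73913 / 2630, so 28.1038 s.
Per-layer time: 28.1038 + 8.69 → 36.7938 s.
Total: 2110 × 36.7938 s = 77634.918 s → 21.57 hours.

21.57 hours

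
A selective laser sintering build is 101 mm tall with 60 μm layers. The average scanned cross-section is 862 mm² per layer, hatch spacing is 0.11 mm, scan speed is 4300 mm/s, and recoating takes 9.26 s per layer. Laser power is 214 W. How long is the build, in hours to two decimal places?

5.18 hours

Layer count = ceil(101 / 0.06) = 1684.
Per-layer scan distance = 862 / 0.11 = 7836.4 mm.
Scan time per layer = 7836.4 / 4300 = 1.8224 s.
Per-layer time: 1.8224 + 9.26 → 11.0824 s.
Total: 1684 × 11.0824 s = 18662.7616 s → 5.18 hours.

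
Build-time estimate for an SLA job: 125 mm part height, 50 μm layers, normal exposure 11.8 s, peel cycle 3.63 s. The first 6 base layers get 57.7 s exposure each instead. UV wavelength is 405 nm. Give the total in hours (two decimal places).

Number of layers: 125 / 0.05 → 2500 (rounded up).
Base layers = 6 × (57.7 + 3.63), so 367.98 s.
Remaining layers: 2494 × (11.8 + 3.63) → 38482.42 s.
Total = 367.98 + 38482.42 = 38850.4 s = 10.79 hours.

10.79 hours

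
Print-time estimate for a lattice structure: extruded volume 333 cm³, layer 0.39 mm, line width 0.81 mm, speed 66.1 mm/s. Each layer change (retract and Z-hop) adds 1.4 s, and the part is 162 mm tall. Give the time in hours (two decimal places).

4.59 hours

Line area: 0.39 × 0.81 → 0.3159 mm².
Total extruded path = 333000/0.3159 = 1054131.1 mm.
Print-move time: 1054131.1 / 66.1 → 15947.5 s.
Number of layers: 162 / 0.39 → 416 (rounded up).
Non-print overhead: 416 × 1.4 → 582.4 s.
Altogether 15947.5 + 582.4 = 16529.9 s, i.e. 4.59 hours.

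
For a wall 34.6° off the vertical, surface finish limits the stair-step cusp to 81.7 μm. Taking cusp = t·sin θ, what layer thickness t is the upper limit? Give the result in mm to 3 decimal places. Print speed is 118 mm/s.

0.144 mm

t = h_c / sin θ = 0.0817 / 0.5678 = 0.144 mm.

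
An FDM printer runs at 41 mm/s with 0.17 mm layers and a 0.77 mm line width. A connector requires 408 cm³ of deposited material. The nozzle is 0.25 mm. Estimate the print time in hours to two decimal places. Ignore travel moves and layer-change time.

21.12 hours

Extrusion cross-section = 0.17 × 0.77 = 0.1309 mm².
Path length: 408000 mm³ / 0.1309 mm² → 3116883.1 mm.
Time extruding = 3116883.1 / 41 = 76021.5 s.
Converting: 76021.5 s = 21.12 hours.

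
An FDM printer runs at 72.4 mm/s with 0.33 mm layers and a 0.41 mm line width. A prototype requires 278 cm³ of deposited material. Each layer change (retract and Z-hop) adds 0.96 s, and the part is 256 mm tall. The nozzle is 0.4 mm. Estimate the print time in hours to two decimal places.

8.09 hours

Extrusion cross-section = 0.33 × 0.41, so 0.1353 mm².
Toolpath length = 278 cm³ / 0.1353 mm² = 278000 / 0.1353 = 2054693.3 mm.
Extrusion time = 2054693.3 / 72.4, so 28379.7 s.
Layers = ⌈256/0.33⌉ = 776.
Non-print overhead = 776 × 0.96 = 744.96 s.
Total = 28379.7 + 744.96 = 29124.66 s = 8.09 hours.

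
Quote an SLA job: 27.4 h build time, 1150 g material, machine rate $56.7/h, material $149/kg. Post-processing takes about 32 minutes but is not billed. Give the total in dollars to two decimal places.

Machine-time cost: 56.7 × 27.4 → $1553.58.
Material charge = 149 × 1150/1000, so $171.35.
Job cost: 1553.58 + 171.35 = $1724.93.

$1724.93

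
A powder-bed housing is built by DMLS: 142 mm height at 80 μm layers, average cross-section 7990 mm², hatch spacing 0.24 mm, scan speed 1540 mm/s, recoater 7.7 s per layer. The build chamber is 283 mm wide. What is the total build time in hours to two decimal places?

14.46 hours

Layers = ⌈142/0.08⌉ = 1775.
Scan path per layer: 7990 / 0.24 → 33291.7 mm.
Scan time per layer: 33291.7 / 1540 → 21.618 s.
Time per layer = 21.618 + 7.7, so 29.318 s.
Build time = 1775 × 29.318 = 52039.45 s = 14.46 hours.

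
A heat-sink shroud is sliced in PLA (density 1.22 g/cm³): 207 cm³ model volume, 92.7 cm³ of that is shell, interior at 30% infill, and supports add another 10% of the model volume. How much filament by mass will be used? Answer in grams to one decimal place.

Interior volume = 207 − 92.7 = 114.3 cm³.
Deposited infill: 0.30 × 114.3 → 34.29 cm³.
Support = 0.10 × 207 = 20.7 cm³.
Deposited volume = 92.7 + 34.29 + 20.7 = 147.69 cm³.
Mass = 147.69 × 1.22 = 180.1818 g.

180.2 g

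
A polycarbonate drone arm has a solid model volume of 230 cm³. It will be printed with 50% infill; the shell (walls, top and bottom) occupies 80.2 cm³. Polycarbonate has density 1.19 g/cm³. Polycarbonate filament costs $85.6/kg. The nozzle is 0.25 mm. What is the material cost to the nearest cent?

$15.80

Volume inside the shell = 230 − 80.2, so 149.8 cm³.
Infill deposited = 0.50 × 149.8, so 74.9 cm³.
Total printed volume = 80.2 + 74.9 = 155.1 cm³.
Mass = 155.1 × 1.19, so 184.569 g.
Cost = 184.569 g / 1000 × $85.6/kg = $15.80.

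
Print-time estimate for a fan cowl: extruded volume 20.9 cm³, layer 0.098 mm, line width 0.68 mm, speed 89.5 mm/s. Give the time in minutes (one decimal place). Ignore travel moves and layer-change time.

Line area = 0.098 × 0.68 = 0.06664 mm².
Total extruded path = 20900/0.06664 = 313625.5 mm.
Print-move time = 313625.5 / 89.5, so 3504.2 s.
Converting: 3504.2 s = 58.4 minutes.

58.4 minutes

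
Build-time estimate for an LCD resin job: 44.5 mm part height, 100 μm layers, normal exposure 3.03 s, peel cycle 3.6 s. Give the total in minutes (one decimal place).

Layer count = ceil(44.5 / 0.1) = 445.
Cycle time = 3.03 + 3.6 = 6.63 s.
Total = 445 × 6.63 = 2950.35 s = 49.2 minutes.

49.2 minutes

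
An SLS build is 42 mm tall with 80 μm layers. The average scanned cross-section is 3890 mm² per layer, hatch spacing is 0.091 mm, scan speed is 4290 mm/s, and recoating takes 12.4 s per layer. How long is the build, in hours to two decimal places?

Layers = ⌈42/0.08⌉ = 525.
Hatch length per layer = 3890 / 0.091 = 42747.3 mm.
Per-layer scan time = 42747.3 / 4290, so 9.9644 s.
Layer cycle = 9.9644 + 12.4, so 22.3644 s.
Total: 525 × 22.3644 s = 11741.31 s → 3.26 hours.

3.26 hours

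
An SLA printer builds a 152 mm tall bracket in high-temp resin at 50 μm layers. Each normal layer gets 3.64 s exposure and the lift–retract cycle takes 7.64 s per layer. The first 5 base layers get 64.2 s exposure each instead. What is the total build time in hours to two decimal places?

9.61 hours

Number of layers: 152 / 0.05 → 3040 (rounded up).
Base layers = 5 × (64.2 + 7.64) = 359.2 s.
Regular layers = 3035 × (3.64 + 7.64), so 34234.8 s.
Sum: 359.2 + 34234.8 = 34594 s → 9.61 hours.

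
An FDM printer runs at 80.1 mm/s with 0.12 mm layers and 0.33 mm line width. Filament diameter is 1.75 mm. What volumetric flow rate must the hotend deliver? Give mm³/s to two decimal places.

Extrusion cross-section: 0.12 × 0.33 → 0.0396 mm².
Volumetric flow = 80.1 × 0.0396 = 3.17 mm³/s.

3.17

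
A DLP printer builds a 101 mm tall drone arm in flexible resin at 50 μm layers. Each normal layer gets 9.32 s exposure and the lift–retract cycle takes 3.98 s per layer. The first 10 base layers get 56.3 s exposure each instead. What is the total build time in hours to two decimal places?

Number of layers: 101 / 0.05 → 2020 (rounded up).
Bottom layers = 10 × (56.3 + 3.98) = 602.8 s.
Remaining layers = 2010 × (9.32 + 3.98), so 26733 s.
Sum: 602.8 + 26733 = 27335.8 s → 7.59 hours.

7.59 hours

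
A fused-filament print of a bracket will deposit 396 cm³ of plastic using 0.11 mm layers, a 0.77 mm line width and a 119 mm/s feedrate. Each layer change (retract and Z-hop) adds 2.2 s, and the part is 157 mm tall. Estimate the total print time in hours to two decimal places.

11.79 hours

Line area = 0.11 × 0.77 = 0.0847 mm².
Toolpath length = 396 cm³ / 0.0847 mm² = 396000 / 0.0847 = 4675324.7 mm.
Time extruding: 4675324.7 / 119 → 39288.4 s.
Layers = ⌈157/0.11⌉ = 1428.
Z-hop total: 1428 × 2.2 → 3141.6 s.
Total = 39288.4 + 3141.6 = 42430 s = 11.79 hours.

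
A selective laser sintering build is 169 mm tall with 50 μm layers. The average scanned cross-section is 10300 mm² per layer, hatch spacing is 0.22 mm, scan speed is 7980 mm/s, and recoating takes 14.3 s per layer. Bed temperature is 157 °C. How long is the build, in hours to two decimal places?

Layers = ⌈169/0.05⌉ = 3380.
Per-layer scan distance = 10300 / 0.22 = 46818.2 mm.
Per-layer scan time: 46818.2 / 7980 → 5.8669 s.
Time per layer: 5.8669 + 14.3 → 20.1669 s.
Build time = 3380 × 20.1669 = 68164.122 s = 18.93 hours.

18.93 hours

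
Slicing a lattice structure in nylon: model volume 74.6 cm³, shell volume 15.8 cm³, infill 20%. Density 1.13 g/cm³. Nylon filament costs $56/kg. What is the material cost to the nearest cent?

$1.74

Infill region: 74.6 − 15.8 → 58.8 cm³.
Deposited infill = 0.20 × 58.8, so 11.76 cm³.
Deposited volume: 15.8 + 11.76 → 27.56 cm³.
Mass: 27.56 × 1.13 → 31.1428 g.
Cost = 31.1428 g / 1000 × $56/kg = $1.74.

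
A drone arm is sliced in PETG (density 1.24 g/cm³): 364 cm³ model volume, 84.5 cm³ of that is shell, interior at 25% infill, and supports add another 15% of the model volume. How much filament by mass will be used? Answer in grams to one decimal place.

Infill region = 364 − 84.5, so 279.5 cm³.
Infill volume = 0.25 × 279.5, so 69.875 cm³.
Support: 0.15 × 364 → 54.6 cm³.
Total printed volume: 84.5 + 69.875 + 54.6 → 208.975 cm³.
Mass = 208.975 × 1.24 = 259.129 g.

259.1 g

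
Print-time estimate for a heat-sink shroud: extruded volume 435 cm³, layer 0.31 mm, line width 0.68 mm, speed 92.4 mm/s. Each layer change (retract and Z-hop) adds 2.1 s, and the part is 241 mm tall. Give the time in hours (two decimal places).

6.66 hours

Bead cross-section = 0.31 × 0.68, so 0.2108 mm².
Toolpath length = 435 cm³ / 0.2108 mm² = 435000 / 0.2108 = 2063567.4 mm.
Extrusion time = 2063567.4 / 92.4, so 22333 s.
Layer count = ceil(241 / 0.31) = 778.
Non-print overhead: 778 × 2.1 → 1633.8 s.
Total = 22333 + 1633.8 = 23966.8 s = 6.66 hours.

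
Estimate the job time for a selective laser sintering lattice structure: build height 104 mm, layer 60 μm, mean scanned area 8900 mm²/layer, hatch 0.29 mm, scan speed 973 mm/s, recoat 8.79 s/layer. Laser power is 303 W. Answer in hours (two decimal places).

19.43 hours

Layers = ⌈104/0.06⌉ = 1734.
Hatch length per layer = 8900 / 0.29, so 30689.7 mm.
Laser time per layer: 30689.7 / 973 → 31.5413 s.
Layer cycle: 31.5413 + 8.79 → 40.3313 s.
1734 layers × 40.3313 s/layer = 69934.4742 s, i.e. 19.43 hours.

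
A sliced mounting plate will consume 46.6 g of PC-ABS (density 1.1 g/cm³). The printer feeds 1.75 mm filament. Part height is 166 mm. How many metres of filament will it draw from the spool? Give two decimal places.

17.61 m

Extruded volume: 46.6/1.1 = 42.3636 cm³ (42363.6 mm³).
Filament cross-section = π × (1.75/2)² = 2.4053 mm².
L = V/A = 42363.6/2.4053 = 17612.61 mm → 17.61 m.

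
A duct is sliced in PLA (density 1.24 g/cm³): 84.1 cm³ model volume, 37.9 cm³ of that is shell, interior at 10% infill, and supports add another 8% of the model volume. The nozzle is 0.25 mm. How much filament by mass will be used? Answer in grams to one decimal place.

61.1 g

Infill region = 84.1 − 37.9 = 46.2 cm³.
Deposited infill = 0.10 × 46.2 = 4.62 cm³.
Support = 0.08 × 84.1, so 6.728 cm³.
Total extruded = 37.9 + 4.62 + 6.728 = 49.248 cm³.
Mass = 49.248 × 1.24, so 61.06752 g.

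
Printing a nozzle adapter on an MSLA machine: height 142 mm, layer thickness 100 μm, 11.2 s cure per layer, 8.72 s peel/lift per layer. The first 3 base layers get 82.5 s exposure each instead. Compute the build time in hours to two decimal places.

7.92 hours

Number of layers: 142 / 0.1 → 1420 (rounded up).
Base layers = 3 × (82.5 + 8.72) = 273.66 s.
Regular layers: 1417 × (11.2 + 8.72) → 28226.64 s.
Total = 273.66 + 28226.64 = 28500.3 s = 7.92 hours.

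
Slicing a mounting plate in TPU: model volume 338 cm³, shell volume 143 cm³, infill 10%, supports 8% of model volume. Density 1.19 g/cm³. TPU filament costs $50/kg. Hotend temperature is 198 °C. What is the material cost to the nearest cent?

Volume inside the shell = 338 − 143, so 195 cm³.
Infill volume = 0.10 × 195, so 19.5 cm³.
Support: 0.08 × 338 → 27.04 cm³.
Deposited volume = 143 + 19.5 + 27.04 = 189.54 cm³.
Mass = 189.54 × 1.19, so 225.5526 g.
At $50/kg: 225.5526/1000 × 50 = $11.28.

$11.28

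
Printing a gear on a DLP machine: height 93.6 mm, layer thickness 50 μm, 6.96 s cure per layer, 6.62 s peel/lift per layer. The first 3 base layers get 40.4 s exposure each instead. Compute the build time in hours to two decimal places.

Number of layers: 93.6 / 0.05 → 1872 (rounded up).
Bottom layers = 3 × (40.4 + 6.62) = 141.06 s.
Regular layers: 1869 × (6.96 + 6.62) → 25381.02 s.
Sum: 141.06 + 25381.02 = 25522.08 s → 7.09 hours.

7.09 hours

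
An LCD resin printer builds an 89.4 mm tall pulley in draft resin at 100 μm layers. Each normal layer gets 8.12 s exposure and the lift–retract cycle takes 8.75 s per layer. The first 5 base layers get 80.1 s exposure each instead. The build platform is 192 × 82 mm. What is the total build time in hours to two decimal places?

Layer count = ceil(89.4 / 0.1) = 894.
Base layers = 5 × (80.1 + 8.75) = 444.25 s.
Remaining layers = 889 × (8.12 + 8.75), so 14997.43 s.
Total = 444.25 + 14997.43 = 15441.68 s = 4.29 hours.

4.29 hours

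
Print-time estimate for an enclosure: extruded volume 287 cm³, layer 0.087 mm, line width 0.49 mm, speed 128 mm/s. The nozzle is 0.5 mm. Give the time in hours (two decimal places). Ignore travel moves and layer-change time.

14.61 hours

Line area = 0.087 × 0.49 = 0.04263 mm².
Total extruded path = 287000/0.04263 = 6732348.1 mm.
Extrusion time = 6732348.1 / 128 = 52596.5 s.
52596.5 s = 14.61 hours.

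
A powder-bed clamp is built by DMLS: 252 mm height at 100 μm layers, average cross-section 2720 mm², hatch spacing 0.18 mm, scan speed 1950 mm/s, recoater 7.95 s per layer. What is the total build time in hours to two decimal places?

Layers = ⌈252/0.1⌉ = 2520.
Scan path per layer = 2720 / 0.18 = 15111.1 mm.
Scan time per layer = 15111.1 / 1950 = 7.7493 s.
Per-layer time: 7.7493 + 7.95 → 15.6993 s.
Total: 2520 × 15.6993 s = 39562.236 s → 10.99 hours.

10.99 hours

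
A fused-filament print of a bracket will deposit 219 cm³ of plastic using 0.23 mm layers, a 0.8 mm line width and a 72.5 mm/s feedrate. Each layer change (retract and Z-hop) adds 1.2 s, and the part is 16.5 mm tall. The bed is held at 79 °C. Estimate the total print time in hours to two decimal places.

Bead cross-section: 0.23 × 0.8 → 0.184 mm².
Total extruded path = 219000/0.184 = 1190217.4 mm.
Print-move time = 1190217.4 / 72.5, so 16416.8 s.
Layer count = ceil(16.5 / 0.23) = 72.
Z-hop total: 72 × 1.2 → 86.4 s.
Total = 16416.8 + 86.4 = 16503.2 s = 4.58 hours.

4.58 hours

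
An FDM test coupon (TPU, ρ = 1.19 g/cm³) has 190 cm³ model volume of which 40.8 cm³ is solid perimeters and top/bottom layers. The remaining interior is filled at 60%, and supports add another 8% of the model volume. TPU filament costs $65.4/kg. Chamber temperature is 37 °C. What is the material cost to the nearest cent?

$11.33

Interior volume = 190 − 40.8, so 149.2 cm³.
Infill volume = 0.60 × 149.2, so 89.52 cm³.
Support = 0.08 × 190 = 15.2 cm³.
Total printed volume: 40.8 + 89.52 + 15.2 → 145.52 cm³.
Mass: 145.52 × 1.19 → 173.1688 g.
At $65.4/kg: 173.1688/1000 × 65.4 = $11.33.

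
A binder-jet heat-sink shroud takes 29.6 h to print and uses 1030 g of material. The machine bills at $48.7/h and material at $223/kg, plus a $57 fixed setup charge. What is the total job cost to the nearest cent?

Machine cost: 48.7 × 29.6 → $1441.52.
Feedstock cost = 223 × 1030/1000 = $229.69.
Total = 1441.52 + 229.69 + 57 = $1728.21.

$1728.21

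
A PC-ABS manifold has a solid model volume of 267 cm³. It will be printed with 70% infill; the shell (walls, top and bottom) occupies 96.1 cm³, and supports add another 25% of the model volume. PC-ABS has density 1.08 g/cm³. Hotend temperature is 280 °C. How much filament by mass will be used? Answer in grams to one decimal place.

305.1 g

Volume inside the shell = 267 − 96.1, so 170.9 cm³.
Infill volume: 0.70 × 170.9 → 119.63 cm³.
Support = 0.25 × 267 = 66.75 cm³.
Deposited volume = 96.1 + 119.63 + 66.75 = 282.48 cm³.
Mass: 282.48 × 1.08 → 305.0784 g.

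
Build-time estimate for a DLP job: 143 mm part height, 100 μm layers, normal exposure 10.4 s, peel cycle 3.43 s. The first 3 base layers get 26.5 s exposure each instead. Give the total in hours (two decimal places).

5.51 hours

Layers = ⌈143/0.1⌉ = 1430.
Base layers: 3 × (26.5 + 3.43) → 89.79 s.
Remaining layers = 1427 × (10.4 + 3.43) = 19735.41 s.
Sum: 89.79 + 19735.41 = 19825.2 s → 5.51 hours.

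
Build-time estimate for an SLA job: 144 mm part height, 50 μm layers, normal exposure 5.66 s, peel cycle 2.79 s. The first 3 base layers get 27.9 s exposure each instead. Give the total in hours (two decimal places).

Layers = ⌈144/0.05⌉ = 2880.
Burn-in layers = 3 × (27.9 + 2.79) = 92.07 s.
Normal layers: 2877 × (5.66 + 2.79) → 24310.65 s.
Sum: 92.07 + 24310.65 = 24402.72 s → 6.78 hours.

6.78 hours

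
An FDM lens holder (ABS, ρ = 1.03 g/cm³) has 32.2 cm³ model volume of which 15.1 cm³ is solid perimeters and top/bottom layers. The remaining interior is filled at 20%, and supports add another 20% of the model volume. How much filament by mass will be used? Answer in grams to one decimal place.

25.7 g

Infill region = 32.2 − 15.1, so 17.1 cm³.
Infill deposited = 0.20 × 17.1, so 3.42 cm³.
Support: 0.20 × 32.2 → 6.44 cm³.
Total printed volume = 15.1 + 3.42 + 6.44 = 24.96 cm³.
Mass = 24.96 × 1.03 = 25.7088 g.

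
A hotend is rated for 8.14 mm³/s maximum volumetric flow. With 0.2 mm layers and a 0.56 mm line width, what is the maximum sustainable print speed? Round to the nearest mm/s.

73 mm/s

A: 0.2 × 0.56 → 0.112 mm².
Max speed = 8.14 / 0.112 = 72.68 ≈ 73 mm/s.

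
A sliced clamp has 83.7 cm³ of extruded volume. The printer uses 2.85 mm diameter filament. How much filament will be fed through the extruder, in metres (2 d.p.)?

13.12 m

Cross-section of 2.85 mm filament: π·(2.85/2)² = 6.3794 mm².
L = 83700 mm³ / 6.3794 mm² = 13120.36 mm, i.e. 13.12 m.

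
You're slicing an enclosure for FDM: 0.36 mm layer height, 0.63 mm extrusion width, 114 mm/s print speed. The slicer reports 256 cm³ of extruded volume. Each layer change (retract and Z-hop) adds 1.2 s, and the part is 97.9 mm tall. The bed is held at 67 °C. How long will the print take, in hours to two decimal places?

Extrusion cross-section = 0.36 × 0.63, so 0.2268 mm².
Path length: 256000 mm³ / 0.2268 mm² → 1128747.8 mm.
Print-move time: 1128747.8 / 114 → 9901.3 s.
Layers = ⌈97.9/0.36⌉ = 272.
Non-print overhead = 272 × 1.2, so 326.4 s.
Altogether 9901.3 + 326.4 = 10227.7 s, i.e. 2.84 hours.

2.84 hours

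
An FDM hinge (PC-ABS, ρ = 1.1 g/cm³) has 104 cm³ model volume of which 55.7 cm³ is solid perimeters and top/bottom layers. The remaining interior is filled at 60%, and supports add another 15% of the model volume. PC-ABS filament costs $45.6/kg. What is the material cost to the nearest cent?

$5.03

Infill region = 104 − 55.7, so 48.3 cm³.
Infill deposited: 0.60 × 48.3 → 28.98 cm³.
Support = 0.15 × 104, so 15.6 cm³.
Total printed volume = 55.7 + 28.98 + 15.6 = 100.28 cm³.
Mass = 100.28 × 1.1 = 110.308 g.
Cost = 110.308 g / 1000 × $45.6/kg = $5.03.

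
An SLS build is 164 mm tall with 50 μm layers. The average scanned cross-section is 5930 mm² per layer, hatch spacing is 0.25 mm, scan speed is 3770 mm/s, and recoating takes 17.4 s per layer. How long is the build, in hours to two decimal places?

Number of layers: 164 / 0.05 → 3280 (rounded up).
Scan path per layer = 5930 / 0.25, so 23720 mm.
Per-layer scan time: 23720 / 3770 → 6.2918 s.
Time per layer: 6.2918 + 17.4 → 23.6918 s.
Total: 3280 × 23.6918 s = 77709.104 s → 21.59 hours.

21.59 hours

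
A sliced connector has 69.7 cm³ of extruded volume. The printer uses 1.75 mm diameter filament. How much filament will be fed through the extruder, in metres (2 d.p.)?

28.98 m

Filament cross-section = π × (1.75/2)² = 2.4053 mm².
L = 69700 mm³ / 2.4053 mm² = 28977.67 mm, i.e. 28.98 m.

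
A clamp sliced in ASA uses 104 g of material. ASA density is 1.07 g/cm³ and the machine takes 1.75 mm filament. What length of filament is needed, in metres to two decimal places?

Volume = 104 g / 1.07 g·cm⁻³ = 97.1963 cm³ = 97196.3 mm³.
Cross-section of 1.75 mm filament: π·(1.75/2)² = 2.4053 mm².
Length = 97196.3 / 2.4053 = 40409.22 mm = 40.41 m.

40.41 m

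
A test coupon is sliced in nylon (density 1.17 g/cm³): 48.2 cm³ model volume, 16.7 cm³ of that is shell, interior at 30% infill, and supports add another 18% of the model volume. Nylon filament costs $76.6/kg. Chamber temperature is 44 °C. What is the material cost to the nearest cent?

$3.12

Volume inside the shell = 48.2 − 16.7 = 31.5 cm³.
Infill deposited = 0.30 × 31.5 = 9.45 cm³.
Support = 0.18 × 48.2 = 8.676 cm³.
Total extruded = 16.7 + 9.45 + 8.676 = 34.826 cm³.
Mass = 34.826 × 1.17 = 40.74642 g.
At $76.6/kg: 40.74642/1000 × 76.6 = $3.12.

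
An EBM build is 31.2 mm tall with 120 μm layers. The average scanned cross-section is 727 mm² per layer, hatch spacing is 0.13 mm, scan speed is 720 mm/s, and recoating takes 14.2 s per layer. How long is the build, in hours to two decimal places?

1.59 hours

Layers = ⌈31.2/0.12⌉ = 260.
Scan path per layer = 727 / 0.13, so 5592.3 mm.
Beam time per layer: 5592.3 / 720 → 7.7671 s.
Layer cycle = 7.7671 + 14.2, so 21.9671 s.
260 layers × 21.9671 s/layer = 5711.446 s, i.e. 1.59 hours.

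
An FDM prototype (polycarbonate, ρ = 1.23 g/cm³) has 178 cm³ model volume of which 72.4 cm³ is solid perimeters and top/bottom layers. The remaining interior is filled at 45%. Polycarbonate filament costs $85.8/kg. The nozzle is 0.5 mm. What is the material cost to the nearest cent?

Interior volume = 178 − 72.4, so 105.6 cm³.
Infill volume: 0.45 × 105.6 → 47.52 cm³.
Total printed volume: 72.4 + 47.52 → 119.92 cm³.
Mass = 119.92 × 1.23 = 147.5016 g.
At $85.8/kg: 147.5016/1000 × 85.8 = $12.66.

$12.66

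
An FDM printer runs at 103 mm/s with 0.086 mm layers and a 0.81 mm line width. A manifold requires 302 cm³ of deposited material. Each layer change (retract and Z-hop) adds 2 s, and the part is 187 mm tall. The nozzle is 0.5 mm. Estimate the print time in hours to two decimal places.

Bead cross-section: 0.086 × 0.81 → 0.06966 mm².
Path length: 302000 mm³ / 0.06966 mm² → 4335343.1 mm.
Extrusion time = 4335343.1 / 103 = 42090.7 s.
Layer count = ceil(187 / 0.086) = 2175.
Non-print overhead = 2175 × 2, so 4350 s.
Altogether 42090.7 + 4350 = 46440.7 s, i.e. 12.90 hours.

12.90 hours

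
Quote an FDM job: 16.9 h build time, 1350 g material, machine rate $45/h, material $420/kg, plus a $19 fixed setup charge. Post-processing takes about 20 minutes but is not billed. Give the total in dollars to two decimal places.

Time charge = 45 × 16.9, so $760.50.
Material charge = 420 × 1350/1000 = $567.00.
Total = 760.50 + 567.00 + 19 = $1346.50.

$1346.50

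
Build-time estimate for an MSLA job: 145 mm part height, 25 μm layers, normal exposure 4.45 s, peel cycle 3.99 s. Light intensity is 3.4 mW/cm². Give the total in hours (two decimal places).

Number of layers: 145 / 0.025 → 5800 (rounded up).
Per-layer time: 4.45 + 3.99 → 8.44 s.
Total = 5800 × 8.44 = 48952 s = 13.60 hours.

13.60 hours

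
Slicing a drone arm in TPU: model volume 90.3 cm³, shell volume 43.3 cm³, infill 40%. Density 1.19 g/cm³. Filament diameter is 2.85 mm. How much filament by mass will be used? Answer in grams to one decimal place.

73.9 g

Infill region = 90.3 − 43.3 = 47 cm³.
Infill deposited: 0.40 × 47 → 18.8 cm³.
Total printed volume = 43.3 + 18.8, so 62.1 cm³.
Mass: 62.1 × 1.19 → 73.899 g.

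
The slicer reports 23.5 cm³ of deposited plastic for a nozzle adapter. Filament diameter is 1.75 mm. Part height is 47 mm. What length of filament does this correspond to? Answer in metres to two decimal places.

9.77 m

Filament cross-section = π × (1.75/2)² = 2.4053 mm².
L = 23500 mm³ / 2.4053 mm² = 9770.09 mm, i.e. 9.77 m.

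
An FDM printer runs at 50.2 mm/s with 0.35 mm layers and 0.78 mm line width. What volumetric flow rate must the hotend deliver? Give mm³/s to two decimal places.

Extrusion cross-section = 0.35 × 0.78, so 0.273 mm².
Volumetric flow = 50.2 × 0.273 = 13.70 mm³/s.

13.70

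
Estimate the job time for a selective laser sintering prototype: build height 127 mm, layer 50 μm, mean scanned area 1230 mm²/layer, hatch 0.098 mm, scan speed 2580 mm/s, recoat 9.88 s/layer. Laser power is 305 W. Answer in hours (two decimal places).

Number of layers: 127 / 0.05 → 2540 (rounded up).
Scan path per layer: 1230 / 0.098 → 12551 mm.
Per-layer scan time: 12551 / 2580 → 4.8647 s.
Layer cycle: 4.8647 + 9.88 → 14.7447 s.
Total: 2540 × 14.7447 s = 37451.538 s → 10.40 hours.

10.40 hours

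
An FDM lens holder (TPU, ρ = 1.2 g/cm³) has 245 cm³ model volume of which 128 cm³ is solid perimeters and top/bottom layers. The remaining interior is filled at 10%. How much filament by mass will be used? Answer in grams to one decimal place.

Interior volume = 245 − 128, so 117 cm³.
Infill deposited = 0.10 × 117 = 11.7 cm³.
Total extruded = 128 + 11.7, so 139.7 cm³.
Mass = 139.7 × 1.2, so 167.64 g.

167.6 g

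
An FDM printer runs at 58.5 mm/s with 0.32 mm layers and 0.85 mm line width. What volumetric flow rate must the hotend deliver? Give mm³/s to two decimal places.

Bead cross-section = 0.32 × 0.85 = 0.272 mm².
Volumetric flow = 58.5 × 0.272 = 15.91 mm³/s.

15.91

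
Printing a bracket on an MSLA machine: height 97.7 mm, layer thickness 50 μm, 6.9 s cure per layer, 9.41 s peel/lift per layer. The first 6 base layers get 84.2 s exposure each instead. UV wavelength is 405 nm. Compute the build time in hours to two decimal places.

Layers = ⌈97.7/0.05⌉ = 1954.
Base layers = 6 × (84.2 + 9.41) = 561.66 s.
Regular layers = 1948 × (6.9 + 9.41) = 31771.88 s.
Sum: 561.66 + 31771.88 = 32333.54 s → 8.98 hours.

8.98 hours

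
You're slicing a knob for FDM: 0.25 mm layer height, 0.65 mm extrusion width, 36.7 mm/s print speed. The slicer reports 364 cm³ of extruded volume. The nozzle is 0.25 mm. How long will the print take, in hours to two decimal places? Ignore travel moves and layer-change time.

Bead cross-section = 0.25 × 0.65 = 0.1625 mm².
Total extruded path = 364000/0.1625 = 2240000 mm.
Print-move time: 2240000 / 36.7 → 61035.4 s.
In the requested units: 61035.4 s = 16.95 hours.

16.95 hours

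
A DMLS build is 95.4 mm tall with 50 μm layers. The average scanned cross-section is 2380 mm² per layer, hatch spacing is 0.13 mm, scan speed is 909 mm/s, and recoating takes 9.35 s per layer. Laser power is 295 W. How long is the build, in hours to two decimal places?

15.63 hours

Layers = ⌈95.4/0.05⌉ = 1908.
Per-layer scan distance = 2380 / 0.13, so 18307.7 mm.
Scan time per layer = 18307.7 / 909, so 20.1405 s.
Per-layer time = 20.1405 + 9.35 = 29.4905 s.
Total: 1908 × 29.4905 s = 56267.874 s → 15.63 hours.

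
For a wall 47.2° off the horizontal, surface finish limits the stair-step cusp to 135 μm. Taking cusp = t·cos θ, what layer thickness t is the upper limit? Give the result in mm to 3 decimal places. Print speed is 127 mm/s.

Layer height = cusp / cos(47.2°) = 0.135 / 0.6794 = 0.199 mm.

0.199 mm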